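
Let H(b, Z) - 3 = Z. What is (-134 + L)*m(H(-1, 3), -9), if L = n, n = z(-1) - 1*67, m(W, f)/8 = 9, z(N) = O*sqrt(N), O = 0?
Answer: -14472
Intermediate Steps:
H(b, Z) = 3 + Z
z(N) = 0 (z(N) = 0*sqrt(N) = 0)
m(W, f) = 72 (m(W, f) = 8*9 = 72)
n = -67 (n = 0 - 1*67 = 0 - 67 = -67)
L = -67
(-134 + L)*m(H(-1, 3), -9) = (-134 - 67)*72 = -201*72 = -14472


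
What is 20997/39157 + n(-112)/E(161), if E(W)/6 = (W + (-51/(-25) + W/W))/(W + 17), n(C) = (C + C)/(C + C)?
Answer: 345450416/481748571 ≈ 0.71708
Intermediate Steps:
n(C) = 1 (n(C) = (2*C)/((2*C)) = (2*C)*(1/(2*C)) = 1)
E(W) = 6*(76/25 + W)/(17 + W) (E(W) = 6*((W + (-51/(-25) + W/W))/(W + 17)) = 6*((W + (-51*(-1/25) + 1))/(17 + W)) = 6*((W + (51/25 + 1))/(17 + W)) = 6*((W + 76/25)/(17 + W)) = 6*((76/25 + W)/(17 + W)) = 6*(76/25 + W)/(17 + W))
20997/39157 + n(-112)/E(161) = 20997/39157 + 1/(6*(76 + 25*161)/(25*(17 + 161))) = 20997*(1/39157) + 1/((6/25)*(76 + 4025)/178) = 20997/39157 + 1/((6/25)*(1/178)*4101) = 20997/39157 + 1/(12303/2225) = 20997/39157 + 1*(2225/12303) = 20997/39157 + 2225/12303 = 345450416/481748571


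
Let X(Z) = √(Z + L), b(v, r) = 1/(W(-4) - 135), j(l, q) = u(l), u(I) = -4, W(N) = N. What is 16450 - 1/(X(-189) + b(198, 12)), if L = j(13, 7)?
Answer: (16589*I + 2286550*√193)/(I + 139*√193) ≈ 16450.0 + 0.071982*I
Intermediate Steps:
j(l, q) = -4
L = -4
b(v, r) = -1/139 (b(v, r) = 1/(-4 - 135) = 1/(-139) = -1/139)
X(Z) = √(-4 + Z) (X(Z) = √(Z - 4) = √(-4 + Z))
16450 - 1/(X(-189) + b(198, 12)) = 16450 - 1/(√(-4 - 189) - 1/139) = 16450 - 1/(√(-193) - 1/139) = 16450 - 1/(I*√193 - 1/139) = 16450 - 1/(-1/139 + I*√193)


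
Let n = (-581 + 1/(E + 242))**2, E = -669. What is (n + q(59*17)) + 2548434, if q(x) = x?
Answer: 526383954517/182329 ≈ 2.8870e+6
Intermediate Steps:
n = 61547655744/182329 (n = (-581 + 1/(-669 + 242))**2 = (-581 + 1/(-427))**2 = (-581 - 1/427)**2 = (-248088/427)**2 = 61547655744/182329 ≈ 3.3756e+5)
(n + q(59*17)) + 2548434 = (61547655744/182329 + 59*17) + 2548434 = (61547655744/182329 + 1003) + 2548434 = 61730531731/182329 + 2548434 = 526383954517/182329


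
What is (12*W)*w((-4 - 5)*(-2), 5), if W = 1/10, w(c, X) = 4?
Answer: 24/5 ≈ 4.8000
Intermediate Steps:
W = ⅒ ≈ 0.10000
(12*W)*w((-4 - 5)*(-2), 5) = (12*(⅒))*4 = (6/5)*4 = 24/5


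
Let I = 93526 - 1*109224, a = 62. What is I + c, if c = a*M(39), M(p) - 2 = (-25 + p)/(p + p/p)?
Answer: -155523/10 ≈ -15552.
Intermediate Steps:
M(p) = 2 + (-25 + p)/(1 + p) (M(p) = 2 + (-25 + p)/(p + p/p) = 2 + (-25 + p)/(p + 1) = 2 + (-25 + p)/(1 + p))
I = -15698 (I = 93526 - 109224 = -15698)
c = 1457/10 (c = 62*((-23 + 3*39)/(1 + 39)) = 62*((-23 + 117)/40) = 62*((1/40)*94) = 62*(47/20) = 1457/10 ≈ 145.70)
I + c = -15698 + 1457/10 = -155523/10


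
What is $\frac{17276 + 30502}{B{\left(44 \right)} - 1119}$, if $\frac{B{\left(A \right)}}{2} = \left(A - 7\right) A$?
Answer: $\frac{47778}{2137} \approx 22.358$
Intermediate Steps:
$B{\left(A \right)} = 2 A \left(-7 + A\right)$ ($B{\left(A \right)} = 2 \left(A - 7\right) A = 2 \left(-7 + A\right) A = 2 A \left(-7 + A\right)$)
$\frac{17276 + 30502}{B{\left(44 \right)} - 1119} = \frac{17276 + 30502}{2 \cdot 44 \left(-7 + 44\right) - 1119} = \frac{47778}{2 \cdot 44 \cdot 37 - 1119} = \frac{47778}{3256 - 1119} = \frac{47778}{2137}$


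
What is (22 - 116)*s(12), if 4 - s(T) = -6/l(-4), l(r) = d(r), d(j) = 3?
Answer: -564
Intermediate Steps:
l(r) = 3
s(T) = 6 (s(T) = 4 - (-6)/3 = 4 - 1*(-2) = 4 + 2 = 6)
(22 - 116)*s(12) = (22 - 116)*6 = -94*6 = -564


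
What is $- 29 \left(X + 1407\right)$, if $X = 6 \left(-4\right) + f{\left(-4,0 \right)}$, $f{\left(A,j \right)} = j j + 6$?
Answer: $-40281$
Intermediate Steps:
$f{\left(A,j \right)} = 6 + j^{2}$ ($f{\left(A,j \right)} = j^{2} + 6 = 6 + j^{2}$)
$X = -18$ ($X = 6 \left(-4\right) + \left(6 + 0^{2}\right) = -24 + \left(6 + 0\right) = -24 + 6 = -18$)
$- 29 \left(X + 1407\right) = - 29 \left(-18 + 1407\right) = \left(-29\right) 1389 = -40281$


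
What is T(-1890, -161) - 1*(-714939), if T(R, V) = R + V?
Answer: 712888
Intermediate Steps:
T(-1890, -161) - 1*(-714939) = (-1890 - 161) - 1*(-714939) = -2051 + 714939 = 712888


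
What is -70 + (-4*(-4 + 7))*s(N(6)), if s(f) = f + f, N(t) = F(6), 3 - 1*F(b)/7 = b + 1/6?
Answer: 462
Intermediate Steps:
F(b) = 119/6 - 7*b (F(b) = 21 - 7*(b + 1/6) = 21 - 7*(b + ⅙) = 21 - 7*(⅙ + b) = 21 + (-7/6 - 7*b) = 119/6 - 7*b)
N(t) = -133/6 (N(t) = 119/6 - 7*6 = 119/6 - 42 = -133/6)
s(f) = 2*f
-70 + (-4*(-4 + 7))*s(N(6)) = -70 + (-4*(-4 + 7))*(2*(-133/6)) = -70 - 4*3*(-133/3) = -70 - 12*(-133/3) = -70 + 532 = 462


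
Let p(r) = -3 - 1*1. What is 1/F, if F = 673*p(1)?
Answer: -1/2692 ≈ -0.00037147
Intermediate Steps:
p(r) = -4 (p(r) = -3 - 1 = -4)
F = -2692 (F = 673*(-4) = -2692)
1/F = 1/(-2692) = -1/2692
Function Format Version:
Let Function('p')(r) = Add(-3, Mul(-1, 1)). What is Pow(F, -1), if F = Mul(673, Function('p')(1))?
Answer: Rational(-1, 2692) ≈ -0.00037147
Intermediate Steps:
Function('p')(r) = -4 (Function('p')(r) = Add(-3, -1) = -4)
F = -2692 (F = Mul(673, -4) = -2692)
Pow(F, -1) = Pow(-2692, -1) = Rational(-1, 2692)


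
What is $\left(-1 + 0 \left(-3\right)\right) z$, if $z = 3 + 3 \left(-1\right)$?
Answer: $0$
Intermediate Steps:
$z = 0$ ($z = 3 - 3 = 0$)
$\left(-1 + 0 \left(-3\right)\right) z = \left(-1 + 0 \left(-3\right)\right) 0 = \left(-1 + 0\right) 0 = \left(-1\right) 0 = 0$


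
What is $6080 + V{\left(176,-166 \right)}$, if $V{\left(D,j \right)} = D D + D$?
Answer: $37232$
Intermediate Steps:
$V{\left(D,j \right)} = D + D^{2}$ ($V{\left(D,j \right)} = D^{2} + D = D + D^{2}$)
$6080 + V{\left(176,-166 \right)} = 6080 + 176 \left(1 + 176\right) = 6080 + 176 \cdot 177 = 6080 + 31152 = 37232$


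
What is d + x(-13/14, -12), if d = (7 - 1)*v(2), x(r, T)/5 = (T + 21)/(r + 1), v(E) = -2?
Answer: 618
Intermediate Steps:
x(r, T) = 5*(21 + T)/(1 + r) (x(r, T) = 5*((T + 21)/(r + 1)) = 5*((21 + T)/(1 + r)) = 5*(21 + T)/(1 + r))
d = -12 (d = (7 - 1)*(-2) = 6*(-2) = -12)
d + x(-13/14, -12) = -12 + 5*(21 - 12)/(1 - 13/14) = -12 + 5*9/(1 - 13*1/14) = -12 + 5*9/(1 - 13/14) = -12 + 5*9/(1/14) = -12 + 5*14*9 = -12 + 630 = 618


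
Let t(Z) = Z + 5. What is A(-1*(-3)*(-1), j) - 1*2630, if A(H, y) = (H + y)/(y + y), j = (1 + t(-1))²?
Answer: -65739/25 ≈ -2629.6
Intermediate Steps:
t(Z) = 5 + Z
j = 25 (j = (1 + (5 - 1))² = (1 + 4)² = 5² = 25)
A(H, y) = (H + y)/(2*y) (A(H, y) = (H + y)/((2*y)) = (H + y)*(1/(2*y)) = (H + y)/(2*y))
A(-1*(-3)*(-1), j) - 1*2630 = (½)*(-1*(-3)*(-1) + 25)/25 - 1*2630 = (½)*(1/25)*(3*(-1) + 25) - 2630 = (½)*(1/25)*(-3 + 25) - 2630 = (½)*(1/25)*22 - 2630 = 11/25 - 2630 = -65739/25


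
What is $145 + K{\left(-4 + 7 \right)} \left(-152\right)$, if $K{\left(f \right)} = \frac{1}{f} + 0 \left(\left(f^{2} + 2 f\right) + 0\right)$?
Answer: $\frac{283}{3} \approx 94.333$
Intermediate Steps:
$K{\left(f \right)} = \frac{1}{f}$ ($K{\left(f \right)} = \frac{1}{f} + 0 \left(f^{2} + 2 f\right) = \frac{1}{f} + 0 = \frac{1}{f}$)
$145 + K{\left(-4 + 7 \right)} \left(-152\right) = 145 + \frac{1}{-4 + 7} \left(-152\right) = 145 + \frac{1}{3} \left(-152\right) = 145 - \frac{152}{3} = \frac{283}{3}$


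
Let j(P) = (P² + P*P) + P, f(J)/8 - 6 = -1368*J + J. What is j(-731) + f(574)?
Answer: -5209225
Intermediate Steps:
f(J) = 48 - 10936*J (f(J) = 48 + 8*(-1368*J + J) = 48 + 8*(-1367*J) = 48 - 10936*J)
j(P) = P + 2*P² (j(P) = (P² + P²) + P = 2*P² + P = P + 2*P²)
j(-731) + f(574) = -731*(1 + 2*(-731)) + (48 - 10936*574) = -731*(1 - 1462) + (48 - 6277264) = -731*(-1461) - 6277216 = 1067991 - 6277216 = -5209225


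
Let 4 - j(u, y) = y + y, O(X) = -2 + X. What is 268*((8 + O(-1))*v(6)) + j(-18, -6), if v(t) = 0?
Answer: 16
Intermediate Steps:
j(u, y) = 4 - 2*y (j(u, y) = 4 - (y + y) = 4 - 2*y)
268*((8 + O(-1))*v(6)) + j(-18, -6) = 268*((8 + (-2 - 1))*0) + (4 - 2*(-6)) = 268*((8 - 3)*0) + (4 + 12) = 268*(5*0) + 16 = 268*0 + 16 = 0 + 16 = 16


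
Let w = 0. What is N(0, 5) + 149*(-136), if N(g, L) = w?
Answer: -20264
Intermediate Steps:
N(g, L) = 0
N(0, 5) + 149*(-136) = 0 + 149*(-136) = 0 - 20264 = -20264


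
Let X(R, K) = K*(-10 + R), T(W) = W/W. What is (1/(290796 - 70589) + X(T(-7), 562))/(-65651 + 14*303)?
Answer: 1113807005/13522691663 ≈ 0.082366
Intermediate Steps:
T(W) = 1
(1/(290796 - 70589) + X(T(-7), 562))/(-65651 + 14*303) = (1/(290796 - 70589) + 562*(-10 + 1))/(-65651 + 14*303) = (1/220207 + 562*(-9))/(-65651 + 4242) = (1/220207 - 5058)/(-61409) = -1113807005/220207*(-1/61409) = 1113807005/13522691663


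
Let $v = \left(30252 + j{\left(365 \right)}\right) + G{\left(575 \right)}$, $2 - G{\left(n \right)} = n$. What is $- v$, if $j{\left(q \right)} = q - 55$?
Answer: $-29989$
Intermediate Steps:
$j{\left(q \right)} = -55 + q$
$G{\left(n \right)} = 2 - n$
$v = 29989$ ($v = \left(30252 + \left(-55 + 365\right)\right) + \left(2 - 575\right) = \left(30252 + 310\right) + \left(2 - 575\right) = 30562 - 573 = 29989$)
$- v = \left(-1\right) 29989 = -29989$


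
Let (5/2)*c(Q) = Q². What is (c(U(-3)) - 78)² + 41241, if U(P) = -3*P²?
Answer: 2171649/25 ≈ 86866.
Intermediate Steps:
c(Q) = 2*Q²/5
(c(U(-3)) - 78)² + 41241 = (2*(-3*(-3)²)²/5 - 78)² + 41241 = (2*(-3*9)²/5 - 78)² + 41241 = ((⅖)*(-27)² - 78)² + 41241 = ((⅖)*729 - 78)² + 41241 = (1458/5 - 78)² + 41241 = (1068/5)² + 41241 = 1140624/25 + 41241 = 2171649/25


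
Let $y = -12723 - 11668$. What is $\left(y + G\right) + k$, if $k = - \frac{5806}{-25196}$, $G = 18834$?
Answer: $- \frac{70004183}{12598} \approx -5556.8$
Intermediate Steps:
$k = \frac{2903}{12598}$ ($k = \left(-5806\right) \left(- \frac{1}{25196}\right) = \frac{2903}{12598} \approx 0.23043$)
$y = -24391$
$\left(y + G\right) + k = \left(-24391 + 18834\right) + \frac{2903}{12598} = -5557 + \frac{2903}{12598} = - \frac{70004183}{12598}$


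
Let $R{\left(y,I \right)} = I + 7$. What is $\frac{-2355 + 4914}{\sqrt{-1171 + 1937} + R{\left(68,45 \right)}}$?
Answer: $\frac{22178}{323} - \frac{853 \sqrt{766}}{646} \approx 32.117$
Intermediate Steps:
$R{\left(y,I \right)} = 7 + I$
$\frac{-2355 + 4914}{\sqrt{-1171 + 1937} + R{\left(68,45 \right)}} = \frac{-2355 + 4914}{\sqrt{-1171 + 1937} + \left(7 + 45\right)} = \frac{2559}{\sqrt{766} + 52} = \frac{2559}{52 + \sqrt{766}}$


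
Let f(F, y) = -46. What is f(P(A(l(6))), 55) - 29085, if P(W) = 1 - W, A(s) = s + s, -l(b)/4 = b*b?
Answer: -29131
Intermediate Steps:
l(b) = -4*b**2 (l(b) = -4*b*b = -4*b**2)
A(s) = 2*s
f(P(A(l(6))), 55) - 29085 = -46 - 29085 = -29131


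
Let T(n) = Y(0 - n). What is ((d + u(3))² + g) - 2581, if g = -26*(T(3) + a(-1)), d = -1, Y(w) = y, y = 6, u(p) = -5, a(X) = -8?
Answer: -2493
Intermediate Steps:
Y(w) = 6
T(n) = 6
g = 52 (g = -26*(6 - 8) = -26*(-2) = 52)
((d + u(3))² + g) - 2581 = ((-1 - 5)² + 52) - 2581 = ((-6)² + 52) - 2581 = (36 + 52) - 2581 = 88 - 2581 = -2493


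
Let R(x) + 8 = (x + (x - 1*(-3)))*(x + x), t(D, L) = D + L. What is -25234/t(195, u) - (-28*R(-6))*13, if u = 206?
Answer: 14571166/401 ≈ 36337.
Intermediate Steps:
R(x) = -8 + 2*x*(3 + 2*x) (R(x) = -8 + (x + (x - 1*(-3)))*(x + x) = -8 + (x + (x + 3))*(2*x) = -8 + (x + (3 + x))*(2*x) = -8 + (3 + 2*x)*(2*x) = -8 + 2*x*(3 + 2*x))
-25234/t(195, u) - (-28*R(-6))*13 = -25234/(195 + 206) - (-28*(-8 + 4*(-6)² + 6*(-6)))*13 = -25234/401 - (-28*(-8 + 4*36 - 36))*13 = -25234*1/401 - (-28*(-8 + 144 - 36))*13 = -25234/401 - (-28*100)*13 = -25234/401 - (-2800)*13 = -25234/401 - 1*(-36400) = -25234/401 + 36400 = 14571166/401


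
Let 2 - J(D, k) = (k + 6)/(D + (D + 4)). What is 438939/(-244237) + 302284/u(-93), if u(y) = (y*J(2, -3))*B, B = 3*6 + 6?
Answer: -75420969061/885847599 ≈ -85.140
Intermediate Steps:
J(D, k) = 2 - (6 + k)/(4 + 2*D) (J(D, k) = 2 - (k + 6)/(D + (D + 4)) = 2 - (6 + k)/(D + (4 + D)) = 2 - (6 + k)/(4 + 2*D))
B = 24 (B = 18 + 6 = 24)
u(y) = 39*y (u(y) = (y*((2 - 1*(-3) + 4*2)/(2*(2 + 2))))*24 = (y*((½)*(2 + 3 + 8)/4))*24 = (y*((½)*(¼)*13))*24 = (y*(13/8))*24 = (13*y/8)*24 = 39*y)
438939/(-244237) + 302284/u(-93) = 438939/(-244237) + 302284/((39*(-93))) = 438939*(-1/244237) + 302284/(-3627) = -438939/244237 + 302284*(-1/3627) = -438939/244237 - 302284/3627 = -75420969061/885847599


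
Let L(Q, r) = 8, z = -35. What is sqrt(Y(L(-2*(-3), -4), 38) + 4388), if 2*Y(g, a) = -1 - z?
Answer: sqrt(4405) ≈ 66.370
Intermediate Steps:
Y(g, a) = 17 (Y(g, a) = (-1 - 1*(-35))/2 = (-1 + 35)/2 = (1/2)*34 = 17)
sqrt(Y(L(-2*(-3), -4), 38) + 4388) = sqrt(17 + 4388) = sqrt(4405)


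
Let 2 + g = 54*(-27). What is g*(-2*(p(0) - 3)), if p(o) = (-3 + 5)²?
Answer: 2920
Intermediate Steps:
p(o) = 4 (p(o) = 2² = 4)
g = -1460 (g = -2 + 54*(-27) = -2 - 1458 = -1460)
g*(-2*(p(0) - 3)) = -(-2920)*(4 - 3) = -(-2920) = -1460*(-2) = 2920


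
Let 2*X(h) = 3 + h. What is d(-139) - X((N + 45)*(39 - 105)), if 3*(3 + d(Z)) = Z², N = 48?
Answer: 57029/6 ≈ 9504.8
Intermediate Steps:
d(Z) = -3 + Z²/3
X(h) = 3/2 + h/2 (X(h) = (3 + h)/2 = 3/2 + h/2)
d(-139) - X((N + 45)*(39 - 105)) = (-3 + (⅓)*(-139)²) - (3/2 + ((48 + 45)*(39 - 105))/2) = (-3 + (⅓)*19321) - (3/2 + (93*(-66))/2) = (-3 + 19321/3) - (3/2 + (½)*(-6138)) = 19312/3 - (3/2 - 3069) = 19312/3 - 1*(-6135/2) = 19312/3 + 6135/2 = 57029/6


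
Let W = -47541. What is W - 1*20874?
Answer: -68415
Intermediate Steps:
W - 1*20874 = -47541 - 1*20874 = -47541 - 20874 = -68415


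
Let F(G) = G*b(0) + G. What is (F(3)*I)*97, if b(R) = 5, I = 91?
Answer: 158886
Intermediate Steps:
F(G) = 6*G (F(G) = G*5 + G = 5*G + G = 6*G)
(F(3)*I)*97 = ((6*3)*91)*97 = (18*91)*97 = 1638*97 = 158886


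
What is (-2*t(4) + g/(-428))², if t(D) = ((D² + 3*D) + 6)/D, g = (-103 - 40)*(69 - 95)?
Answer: 30217009/45796 ≈ 659.82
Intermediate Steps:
g = 3718 (g = -143*(-26) = 3718)
t(D) = (6 + D² + 3*D)/D
(-2*t(4) + g/(-428))² = (-2*(3 + 4 + 6/4) + 3718/(-428))² = (-2*(3 + 4 + 6*(¼)) + 3718*(-1/428))² = (-2*(3 + 4 + 3/2) - 1859/214)² = (-2*17/2 - 1859/214)² = (-17 - 1859/214)² = (-5497/214)² = 30217009/45796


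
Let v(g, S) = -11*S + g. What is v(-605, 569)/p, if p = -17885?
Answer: 6864/17885 ≈ 0.38379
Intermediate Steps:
v(g, S) = g - 11*S
v(-605, 569)/p = (-605 - 11*569)/(-17885) = (-605 - 6259)*(-1/17885) = -6864*(-1/17885) = 6864/17885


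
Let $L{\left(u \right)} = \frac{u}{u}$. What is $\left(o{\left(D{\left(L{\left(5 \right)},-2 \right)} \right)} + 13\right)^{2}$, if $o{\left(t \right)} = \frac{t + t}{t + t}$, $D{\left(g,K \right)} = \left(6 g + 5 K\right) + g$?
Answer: $196$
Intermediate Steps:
$L{\left(u \right)} = 1$
$D{\left(g,K \right)} = 5 K + 7 g$ ($D{\left(g,K \right)} = \left(5 K + 6 g\right) + g = 5 K + 7 g$)
$o{\left(t \right)} = 1$ ($o{\left(t \right)} = \frac{2 t}{2 t} = 2 t \frac{1}{2 t} = 1$)
$\left(o{\left(D{\left(L{\left(5 \right)},-2 \right)} \right)} + 13\right)^{2} = \left(1 + 13\right)^{2} = 14^{2} = 196$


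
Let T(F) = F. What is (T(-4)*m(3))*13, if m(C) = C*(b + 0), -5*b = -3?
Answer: -468/5 ≈ -93.600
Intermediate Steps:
b = ⅗ (b = -⅕*(-3) = ⅗ ≈ 0.60000)
m(C) = 3*C/5 (m(C) = C*(⅗ + 0) = C*(⅗) = 3*C/5)
(T(-4)*m(3))*13 = -12*3/5*13 = -4*9/5*13 = -36/5*13 = -468/5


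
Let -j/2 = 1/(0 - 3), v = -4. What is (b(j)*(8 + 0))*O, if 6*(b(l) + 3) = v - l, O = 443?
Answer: -120496/9 ≈ -13388.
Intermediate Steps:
j = ⅔ (j = -2/(0 - 3) = -2/(-3) = -2*(-⅓) = ⅔ ≈ 0.66667)
b(l) = -11/3 - l/6 (b(l) = -3 + (-4 - l)/6 = -3 + (-⅔ - l/6) = -11/3 - l/6)
(b(j)*(8 + 0))*O = ((-11/3 - ⅙*⅔)*(8 + 0))*443 = ((-11/3 - ⅑)*8)*443 = -34/9*8*443 = -272/9*443 = -120496/9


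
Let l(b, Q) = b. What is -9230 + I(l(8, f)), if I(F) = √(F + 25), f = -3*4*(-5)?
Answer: -9230 + √33 ≈ -9224.3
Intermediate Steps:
f = 60 (f = -12*(-5) = 60)
I(F) = √(25 + F)
-9230 + I(l(8, f)) = -9230 + √(25 + 8) = -9230 + √33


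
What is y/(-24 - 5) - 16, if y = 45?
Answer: -509/29 ≈ -17.552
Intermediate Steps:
y/(-24 - 5) - 16 = 45/(-24 - 5) - 16 = 45/(-29) - 16 = 45*(-1/29) - 16 = -45/29 - 16 = -509/29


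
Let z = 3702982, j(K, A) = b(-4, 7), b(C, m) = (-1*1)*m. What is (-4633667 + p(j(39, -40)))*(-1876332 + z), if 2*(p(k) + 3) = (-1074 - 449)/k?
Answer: -8463894592075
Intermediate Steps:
b(C, m) = -m
j(K, A) = -7 (j(K, A) = -1*7 = -7)
p(k) = -3 - 1523/(2*k) (p(k) = -3 + ((-1074 - 449)/k)/2 = -3 + (-1523/k)/2 = -3 - 1523/(2*k))
(-4633667 + p(j(39, -40)))*(-1876332 + z) = (-4633667 + (-3 - 1523/2/(-7)))*(-1876332 + 3702982) = (-4633667 + (-3 - 1523/2*(-⅐)))*1826650 = (-4633667 + (-3 + 1523/14))*1826650 = (-4633667 + 1481/14)*1826650 = -64869857/14*1826650 = -8463894592075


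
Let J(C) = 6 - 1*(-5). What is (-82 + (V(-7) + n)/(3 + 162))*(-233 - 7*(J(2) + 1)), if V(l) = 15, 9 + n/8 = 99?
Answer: 270401/11 ≈ 24582.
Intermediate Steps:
n = 720 (n = -72 + 8*99 = -72 + 792 = 720)
J(C) = 11 (J(C) = 6 + 5 = 11)
(-82 + (V(-7) + n)/(3 + 162))*(-233 - 7*(J(2) + 1)) = (-82 + (15 + 720)/(3 + 162))*(-233 - 7*(11 + 1)) = (-82 + 735/165)*(-233 - 7*12) = (-82 + 735*(1/165))*(-233 - 84) = (-82 + 49/11)*(-317) = -853/11*(-317) = 270401/11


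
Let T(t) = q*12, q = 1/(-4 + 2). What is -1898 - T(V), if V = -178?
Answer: -1892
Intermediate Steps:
q = -½ (q = 1/(-2) = -½ ≈ -0.50000)
T(t) = -6 (T(t) = -½*12 = -6)
-1898 - T(V) = -1898 - 1*(-6) = -1898 + 6 = -1892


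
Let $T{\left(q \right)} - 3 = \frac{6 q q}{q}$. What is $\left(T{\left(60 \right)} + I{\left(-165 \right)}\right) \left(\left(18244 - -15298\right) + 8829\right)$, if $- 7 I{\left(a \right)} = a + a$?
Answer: $17378163$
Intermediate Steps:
$I{\left(a \right)} = - \frac{2 a}{7}$ ($I{\left(a \right)} = - \frac{a + a}{7} = - \frac{2 a}{7}$)
$T{\left(q \right)} = 3 + 6 q$ ($T{\left(q \right)} = 3 + \frac{6 q q}{q} = 3 + \frac{6 q^{2}}{q} = 3 + 6 q$)
$\left(T{\left(60 \right)} + I{\left(-165 \right)}\right) \left(\left(18244 - -15298\right) + 8829\right) = \left(\left(3 + 6 \cdot 60\right) - - \frac{330}{7}\right) \left(\left(18244 - -15298\right) + 8829\right) = \left(\left(3 + 360\right) + \frac{330}{7}\right) \left(\left(18244 + 15298\right) + 8829\right) = \left(363 + \frac{330}{7}\right) \left(33542 + 8829\right) = \frac{2871}{7} \cdot 42371 = 17378163$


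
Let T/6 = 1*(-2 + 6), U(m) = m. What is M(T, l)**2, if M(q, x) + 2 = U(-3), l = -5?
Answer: 25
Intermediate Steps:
T = 24 (T = 6*(1*(-2 + 6)) = 6*(1*4) = 6*4 = 24)
M(q, x) = -5 (M(q, x) = -2 - 3 = -5)
M(T, l)**2 = (-5)**2 = 25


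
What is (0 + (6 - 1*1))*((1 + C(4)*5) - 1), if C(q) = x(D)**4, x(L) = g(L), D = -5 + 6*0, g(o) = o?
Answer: 15625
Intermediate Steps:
D = -5 (D = -5 + 0 = -5)
x(L) = L
C(q) = 625 (C(q) = (-5)**4 = 625)
(0 + (6 - 1*1))*((1 + C(4)*5) - 1) = (0 + (6 - 1*1))*((1 + 625*5) - 1) = (0 + (6 - 1))*((1 + 3125) - 1) = (0 + 5)*(3126 - 1) = 5*3125 = 15625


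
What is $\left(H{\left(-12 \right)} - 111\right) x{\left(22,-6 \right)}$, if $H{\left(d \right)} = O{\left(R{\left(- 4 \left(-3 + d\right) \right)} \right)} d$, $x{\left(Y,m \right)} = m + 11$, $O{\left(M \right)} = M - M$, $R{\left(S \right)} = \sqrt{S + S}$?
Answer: $-555$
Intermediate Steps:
$R{\left(S \right)} = \sqrt{2} \sqrt{S}$ ($R{\left(S \right)} = \sqrt{2 S} = \sqrt{2} \sqrt{S}$)
$O{\left(M \right)} = 0$
$x{\left(Y,m \right)} = 11 + m$
$H{\left(d \right)} = 0$ ($H{\left(d \right)} = 0 d = 0$)
$\left(H{\left(-12 \right)} - 111\right) x{\left(22,-6 \right)} = \left(0 - 111\right) \left(11 - 6\right) = \left(0 - 111\right) 5 = \left(-111\right) 5 = -555$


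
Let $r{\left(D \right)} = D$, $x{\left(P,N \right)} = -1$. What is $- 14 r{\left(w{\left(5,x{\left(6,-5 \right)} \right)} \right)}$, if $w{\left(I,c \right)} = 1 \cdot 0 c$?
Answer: $0$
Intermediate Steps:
$w{\left(I,c \right)} = 0$ ($w{\left(I,c \right)} = 0 c = 0$)
$- 14 r{\left(w{\left(5,x{\left(6,-5 \right)} \right)} \right)} = \left(-14\right) 0 = 0$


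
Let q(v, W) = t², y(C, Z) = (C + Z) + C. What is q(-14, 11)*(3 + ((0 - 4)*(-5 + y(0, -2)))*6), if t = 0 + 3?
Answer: 1539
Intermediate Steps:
y(C, Z) = Z + 2*C
t = 3
q(v, W) = 9 (q(v, W) = 3² = 9)
q(-14, 11)*(3 + ((0 - 4)*(-5 + y(0, -2)))*6) = 9*(3 + ((0 - 4)*(-5 + (-2 + 2*0)))*6) = 9*(3 - 4*(-5 + (-2 + 0))*6) = 9*(3 - 4*(-5 - 2)*6) = 9*(3 - 4*(-7)*6) = 9*(3 + 28*6) = 9*(3 + 168) = 9*171 = 1539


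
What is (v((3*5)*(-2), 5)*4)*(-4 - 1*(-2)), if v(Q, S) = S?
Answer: -40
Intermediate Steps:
(v((3*5)*(-2), 5)*4)*(-4 - 1*(-2)) = (5*4)*(-4 - 1*(-2)) = 20*(-4 + 2) = 20*(-2) = -40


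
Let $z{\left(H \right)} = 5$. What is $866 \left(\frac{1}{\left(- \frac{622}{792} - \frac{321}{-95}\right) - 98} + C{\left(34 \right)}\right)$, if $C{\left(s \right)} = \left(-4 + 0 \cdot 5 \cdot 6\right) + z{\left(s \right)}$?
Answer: $\frac{3075658754}{3589189} \approx 856.92$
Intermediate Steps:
$C{\left(s \right)} = 1$ ($C{\left(s \right)} = \left(-4 + 0 \cdot 5 \cdot 6\right) + 5 = \left(-4 + 0 \cdot 6\right) + 5 = \left(-4 + 0\right) + 5 = -4 + 5 = 1$)
$866 \left(\frac{1}{\left(- \frac{622}{792} - \frac{321}{-95}\right) - 98} + C{\left(34 \right)}\right) = 866 \left(\frac{1}{\left(- \frac{622}{792} - \frac{321}{-95}\right) - 98} + 1\right) = 866 \left(\frac{1}{\left(\left(-622\right) \frac{1}{792} - - \frac{321}{95}\right) - 98} + 1\right) = 866 \left(\frac{1}{\left(- \frac{311}{396} + \frac{321}{95}\right) - 98} + 1\right) = 866 \left(\frac{1}{\frac{97571}{37620} - 98} + 1\right) = 866 \left(\frac{1}{- \frac{3589189}{37620}} + 1\right) = 866 \left(- \frac{37620}{3589189} + 1\right) = 866 \cdot \frac{3551569}{3589189} = \frac{3075658754}{3589189}$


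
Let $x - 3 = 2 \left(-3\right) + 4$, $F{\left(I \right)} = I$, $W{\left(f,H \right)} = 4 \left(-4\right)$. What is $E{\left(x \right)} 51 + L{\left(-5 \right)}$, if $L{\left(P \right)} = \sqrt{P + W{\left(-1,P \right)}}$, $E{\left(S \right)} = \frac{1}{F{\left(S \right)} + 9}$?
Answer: $\frac{51}{10} + i \sqrt{21} \approx 5.1 + 4.5826 i$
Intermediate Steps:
$W{\left(f,H \right)} = -16$
$x = 1$ ($x = 3 + \left(2 \left(-3\right) + 4\right) = 3 + \left(-6 + 4\right) = 3 - 2 = 1$)
$E{\left(S \right)} = \frac{1}{9 + S}$ ($E{\left(S \right)} = \frac{1}{S + 9} = \frac{1}{9 + S}$)
$L{\left(P \right)} = \sqrt{-16 + P}$ ($L{\left(P \right)} = \sqrt{P - 16} = \sqrt{-16 + P}$)
$E{\left(x \right)} 51 + L{\left(-5 \right)} = \frac{1}{9 + 1} \cdot 51 + \sqrt{-16 - 5} = \frac{1}{10} \cdot 51 + \sqrt{-21} = \frac{1}{10} \cdot 51 + i \sqrt{21} = \frac{51}{10} + i \sqrt{21}$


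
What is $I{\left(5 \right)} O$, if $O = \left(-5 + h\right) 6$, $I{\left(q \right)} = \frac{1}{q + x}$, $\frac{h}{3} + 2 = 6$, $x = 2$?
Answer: $6$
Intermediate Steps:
$h = 12$ ($h = -6 + 3 \cdot 6 = -6 + 18 = 12$)
$I{\left(q \right)} = \frac{1}{2 + q}$ ($I{\left(q \right)} = \frac{1}{q + 2} = \frac{1}{2 + q}$)
$O = 42$ ($O = \left(-5 + 12\right) 6 = 7 \cdot 6 = 42$)
$I{\left(5 \right)} O = \frac{1}{2 + 5} \cdot 42 = \frac{1}{7} \cdot 42 = 6$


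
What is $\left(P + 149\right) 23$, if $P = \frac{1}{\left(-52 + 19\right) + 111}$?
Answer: $\frac{267329}{78} \approx 3427.3$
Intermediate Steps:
$P = \frac{1}{78}$ ($P = \frac{1}{-33 + 111} = \frac{1}{78} \approx 0.012821$)
$\left(P + 149\right) 23 = \left(\frac{1}{78} + 149\right) 23 = \frac{11623}{78} \cdot 23 = \frac{267329}{78}$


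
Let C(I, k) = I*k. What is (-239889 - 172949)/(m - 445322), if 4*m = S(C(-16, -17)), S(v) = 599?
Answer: 1651352/1780689 ≈ 0.92737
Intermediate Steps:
m = 599/4 (m = (¼)*599 = 599/4 ≈ 149.75)
(-239889 - 172949)/(m - 445322) = (-239889 - 172949)/(599/4 - 445322) = -412838/(-1780689/4) = -412838*(-4/1780689) = 1651352/1780689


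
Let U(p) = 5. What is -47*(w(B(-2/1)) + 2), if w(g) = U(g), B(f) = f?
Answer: -329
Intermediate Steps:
w(g) = 5
-47*(w(B(-2/1)) + 2) = -47*(5 + 2) = -47*7 = -329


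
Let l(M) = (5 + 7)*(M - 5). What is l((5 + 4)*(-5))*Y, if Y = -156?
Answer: 93600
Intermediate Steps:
l(M) = -60 + 12*M (l(M) = 12*(-5 + M) = -60 + 12*M)
l((5 + 4)*(-5))*Y = (-60 + 12*((5 + 4)*(-5)))*(-156) = (-60 + 12*(9*(-5)))*(-156) = (-60 + 12*(-45))*(-156) = (-60 - 540)*(-156) = -600*(-156) = 93600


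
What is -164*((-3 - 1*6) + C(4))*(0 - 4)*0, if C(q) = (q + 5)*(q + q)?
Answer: 0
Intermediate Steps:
C(q) = 2*q*(5 + q) (C(q) = (5 + q)*(2*q) = 2*q*(5 + q))
-164*((-3 - 1*6) + C(4))*(0 - 4)*0 = -164*((-3 - 1*6) + 2*4*(5 + 4))*(0 - 4)*0 = -164*((-3 - 6) + 2*4*9)*(-4)*0 = -164*(-9 + 72)*(-4)*0 = -164*63*(-4)*0 = -(-41328)*0 = -164*0 = 0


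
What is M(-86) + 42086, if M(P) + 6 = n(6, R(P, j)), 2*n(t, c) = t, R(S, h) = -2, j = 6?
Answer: 42083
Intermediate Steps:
n(t, c) = t/2
M(P) = -3 (M(P) = -6 + (½)*6 = -6 + 3 = -3)
M(-86) + 42086 = -3 + 42086 = 42083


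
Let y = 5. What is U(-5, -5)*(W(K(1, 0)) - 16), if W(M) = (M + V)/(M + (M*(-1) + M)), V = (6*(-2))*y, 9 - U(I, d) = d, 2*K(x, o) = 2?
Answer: -1050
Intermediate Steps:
K(x, o) = 1 (K(x, o) = (½)*2 = 1)
U(I, d) = 9 - d
V = -60 (V = (6*(-2))*5 = -12*5 = -60)
W(M) = (-60 + M)/M (W(M) = (M - 60)/(M + (M*(-1) + M)) = (-60 + M)/(M + (-M + M)) = (-60 + M)/(M + 0) = (-60 + M)/M)
U(-5, -5)*(W(K(1, 0)) - 16) = (9 - 1*(-5))*((-60 + 1)/1 - 16) = (9 + 5)*(1*(-59) - 16) = 14*(-59 - 16) = 14*(-75) = -1050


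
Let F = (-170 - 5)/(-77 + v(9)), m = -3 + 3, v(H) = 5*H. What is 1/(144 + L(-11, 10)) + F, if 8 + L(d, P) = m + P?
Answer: 12791/2336 ≈ 5.4756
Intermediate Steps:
m = 0
L(d, P) = -8 + P (L(d, P) = -8 + (0 + P) = -8 + P)
F = 175/32 (F = (-170 - 5)/(-77 + 5*9) = -175/(-77 + 45) = -175/(-32) = -175*(-1/32) = 175/32 ≈ 5.4688)
1/(144 + L(-11, 10)) + F = 1/(144 + (-8 + 10)) + 175/32 = 1/(144 + 2) + 175/32 = 1/146 + 175/32 = 12791/2336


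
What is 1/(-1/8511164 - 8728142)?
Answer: -8511164/74286647977289 ≈ -1.1457e-7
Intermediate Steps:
1/(-1/8511164 - 8728142) = 1/(-74286647977289/8511164) = -8511164/74286647977289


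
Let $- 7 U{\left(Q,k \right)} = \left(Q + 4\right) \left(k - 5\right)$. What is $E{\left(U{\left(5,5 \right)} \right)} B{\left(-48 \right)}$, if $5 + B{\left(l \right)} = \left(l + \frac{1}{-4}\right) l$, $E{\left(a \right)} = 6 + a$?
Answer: $13866$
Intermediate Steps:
$U{\left(Q,k \right)} = - \frac{\left(-5 + k\right) \left(4 + Q\right)}{7}$ ($U{\left(Q,k \right)} = - \frac{\left(Q + 4\right) \left(k - 5\right)}{7} = - \frac{\left(4 + Q\right) \left(-5 + k\right)}{7} = - \frac{\left(-5 + k\right) \left(4 + Q\right)}{7}$)
$B{\left(l \right)} = -5 + l \left(- \frac{1}{4} + l\right)$ ($B{\left(l \right)} = -5 + \left(l + \frac{1}{-4}\right) l = -5 + \left(l - \frac{1}{4}\right) l = -5 + \left(- \frac{1}{4} + l\right) l = -5 + l \left(- \frac{1}{4} + l\right)$)
$E{\left(U{\left(5,5 \right)} \right)} B{\left(-48 \right)} = \left(6 + \left(\frac{20}{7} - \frac{20}{7} + \frac{5}{7} \cdot 5 - \frac{5}{7} \cdot 5\right)\right) \left(-5 + \left(-48\right)^{2} - -12\right) = \left(6 + \left(\frac{20}{7} - \frac{20}{7} + \frac{25}{7} - \frac{25}{7}\right)\right) \left(-5 + 2304 + 12\right) = \left(6 + 0\right) 2311 = 6 \cdot 2311 = 13866$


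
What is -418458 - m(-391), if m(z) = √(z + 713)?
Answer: -418458 - √322 ≈ -4.1848e+5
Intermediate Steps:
m(z) = √(713 + z)
-418458 - m(-391) = -418458 - √(713 - 391) = -418458 - √322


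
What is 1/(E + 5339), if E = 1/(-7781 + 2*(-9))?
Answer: 7799/41638860 ≈ 0.00018730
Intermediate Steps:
E = -1/7799 (E = 1/(-7781 - 18) = 1/(-7799) = -1/7799 ≈ -0.00012822)
1/(E + 5339) = 1/(-1/7799 + 5339) = 1/(41638860/7799) = 7799/41638860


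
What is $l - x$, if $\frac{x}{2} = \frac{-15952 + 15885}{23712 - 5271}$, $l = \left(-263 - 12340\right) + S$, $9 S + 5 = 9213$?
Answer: $- \frac{213544597}{18441} \approx -11580.0$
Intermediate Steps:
$S = \frac{9208}{9}$ ($S = - \frac{5}{9} + \frac{1}{9} \cdot 9213 = - \frac{5}{9} + \frac{3071}{3} = \frac{9208}{9} \approx 1023.1$)
$l = - \frac{104219}{9}$ ($l = \left(-263 - 12340\right) + \frac{9208}{9} = -12603 + \frac{9208}{9} = - \frac{104219}{9} \approx -11580.0$)
$x = - \frac{134}{18441}$ ($x = 2 \frac{-15952 + 15885}{23712 - 5271} = 2 \left(- \frac{67}{18441}\right) = - \frac{134}{18441} \approx -0.0072664$)
$l - x = - \frac{104219}{9} - - \frac{134}{18441} = - \frac{104219}{9} + \frac{134}{18441} = - \frac{213544597}{18441}$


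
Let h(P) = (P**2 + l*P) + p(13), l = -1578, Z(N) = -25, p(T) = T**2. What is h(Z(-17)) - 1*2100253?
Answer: -2060009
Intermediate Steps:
h(P) = 169 + P**2 - 1578*P (h(P) = (P**2 - 1578*P) + 13**2 = (P**2 - 1578*P) + 169 = 169 + P**2 - 1578*P)
h(Z(-17)) - 1*2100253 = (169 + (-25)**2 - 1578*(-25)) - 1*2100253 = (169 + 625 + 39450) - 2100253 = 40244 - 2100253 = -2060009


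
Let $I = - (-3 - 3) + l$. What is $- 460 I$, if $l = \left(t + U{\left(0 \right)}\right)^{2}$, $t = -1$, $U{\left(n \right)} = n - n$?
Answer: $-3220$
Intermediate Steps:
$U{\left(n \right)} = 0$
$l = 1$ ($l = \left(-1 + 0\right)^{2} = \left(-1\right)^{2} = 1$)
$I = 7$ ($I = - (-3 - 3) + 1 = \left(-1\right) \left(-6\right) + 1 = 6 + 1 = 7$)
$- 460 I = \left(-460\right) 7 = -3220$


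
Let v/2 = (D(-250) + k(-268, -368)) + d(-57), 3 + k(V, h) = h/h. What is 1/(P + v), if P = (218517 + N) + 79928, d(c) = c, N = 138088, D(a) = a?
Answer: 1/435915 ≈ 2.2940e-6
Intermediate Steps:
k(V, h) = -2 (k(V, h) = -3 + h/h = -3 + 1 = -2)
v = -618 (v = 2*((-250 - 2) - 57) = 2*(-252 - 57) = 2*(-309) = -618)
P = 436533 (P = (218517 + 138088) + 79928 = 356605 + 79928 = 436533)
1/(P + v) = 1/(436533 - 618) = 1/435915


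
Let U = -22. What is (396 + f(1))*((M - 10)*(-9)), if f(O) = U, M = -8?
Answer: 60588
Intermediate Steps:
f(O) = -22
(396 + f(1))*((M - 10)*(-9)) = (396 - 22)*((-8 - 10)*(-9)) = 374*(-18*(-9)) = 374*162 = 60588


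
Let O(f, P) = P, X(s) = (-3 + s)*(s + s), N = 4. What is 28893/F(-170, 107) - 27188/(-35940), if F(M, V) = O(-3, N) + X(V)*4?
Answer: 32026923/29626540 ≈ 1.0810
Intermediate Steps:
X(s) = 2*s*(-3 + s) (X(s) = (-3 + s)*(2*s) = 2*s*(-3 + s))
F(M, V) = 4 + 8*V*(-3 + V) (F(M, V) = 4 + (2*V*(-3 + V))*4 = 4 + 8*V*(-3 + V))
28893/F(-170, 107) - 27188/(-35940) = 28893/(4 + 8*107*(-3 + 107)) - 27188/(-35940) = 28893/(4 + 8*107*104) - 27188*(-1/35940) = 28893/(4 + 89024) + 6797/8985 = 28893/89028 + 6797/8985 = 28893*(1/89028) + 6797/8985 = 9631/29676 + 6797/8985 = 32026923/29626540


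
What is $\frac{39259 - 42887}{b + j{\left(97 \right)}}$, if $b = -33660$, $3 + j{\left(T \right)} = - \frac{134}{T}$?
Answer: $\frac{351916}{3265445} \approx 0.10777$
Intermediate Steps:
$j{\left(T \right)} = -3 - \frac{134}{T}$
$\frac{39259 - 42887}{b + j{\left(97 \right)}} = \frac{39259 - 42887}{-33660 - \left(3 + \frac{134}{97}\right)} = - \frac{3628}{-33660 - \frac{425}{97}} = - \frac{3628}{- \frac{3265445}{97}} = \left(-3628\right) \left(- \frac{97}{3265445}\right) = \frac{351916}{3265445}$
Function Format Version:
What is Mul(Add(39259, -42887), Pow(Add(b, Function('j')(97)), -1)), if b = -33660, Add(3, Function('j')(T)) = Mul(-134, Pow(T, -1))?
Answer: Rational(351916, 3265445) ≈ 0.10777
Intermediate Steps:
Function('j')(T) = Add(-3, Mul(-134, Pow(T, -1)))
Mul(Add(39259, -42887), Pow(Add(b, Function('j')(97)), -1)) = Mul(Add(39259, -42887), Pow(Add(-33660, Add(-3, Mul(-134, Pow(97, -1)))), -1)) = Mul(-3628, Pow(Add(-33660, Add(-3, Mul(-134, Rational(1, 97)))), -1)) = Mul(-3628, Pow(Add(-33660, Add(-3, Rational(-134, 97))), -1)) = Mul(-3628, Pow(Add(-33660, Rational(-425, 97)), -1)) = Mul(-3628, Pow(Rational(-3265445, 97), -1)) = Mul(-3628, Rational(-97, 3265445)) = Rational(351916, 3265445)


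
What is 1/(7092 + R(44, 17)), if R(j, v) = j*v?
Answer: 1/7840 ≈ 0.00012755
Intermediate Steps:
1/(7092 + R(44, 17)) = 1/(7092 + 44*17) = 1/(7092 + 748) = 1/7840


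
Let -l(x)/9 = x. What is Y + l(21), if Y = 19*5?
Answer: -94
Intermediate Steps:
l(x) = -9*x
Y = 95
Y + l(21) = 95 - 9*21 = 95 - 189 = -94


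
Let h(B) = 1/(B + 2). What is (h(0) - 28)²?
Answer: 3025/4 ≈ 756.25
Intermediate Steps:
h(B) = 1/(2 + B)
(h(0) - 28)² = (1/(2 + 0) - 28)² = (1/2 - 28)² = (½ - 28)² = (-55/2)² = 3025/4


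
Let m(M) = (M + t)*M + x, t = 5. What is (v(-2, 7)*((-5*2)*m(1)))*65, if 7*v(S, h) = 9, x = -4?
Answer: -11700/7 ≈ -1671.4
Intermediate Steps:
v(S, h) = 9/7 (v(S, h) = (⅐)*9 = 9/7)
m(M) = -4 + M*(5 + M) (m(M) = (M + 5)*M - 4 = (5 + M)*M - 4 = M*(5 + M) - 4 = -4 + M*(5 + M))
(v(-2, 7)*((-5*2)*m(1)))*65 = (9*((-5*2)*(-4 + 1² + 5*1))/7)*65 = (9*(-10*(-4 + 1 + 5))/7)*65 = (9*(-10*2)/7)*65 = ((9/7)*(-20))*65 = -180/7*65 = -11700/7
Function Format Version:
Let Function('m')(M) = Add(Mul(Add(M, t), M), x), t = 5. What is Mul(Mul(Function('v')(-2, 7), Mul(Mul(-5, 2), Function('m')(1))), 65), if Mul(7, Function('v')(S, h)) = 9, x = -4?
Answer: Rational(-11700, 7) ≈ -1671.4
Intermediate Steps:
Function('v')(S, h) = Rational(9, 7) (Function('v')(S, h) = Mul(Rational(1, 7), 9) = Rational(9, 7))
Function('m')(M) = Add(-4, Mul(M, Add(5, M))) (Function('m')(M) = Add(Mul(Add(M, 5), M), -4) = Add(Mul(Add(5, M), M), -4) = Add(Mul(M, Add(5, M)), -4) = Add(-4, Mul(M, Add(5, M))))
Mul(Mul(Function('v')(-2, 7), Mul(Mul(-5, 2), Function('m')(1))), 65) = Mul(Mul(Rational(9, 7), Mul(Mul(-5, 2), Add(-4, Pow(1, 2), Mul(5, 1)))), 65) = Mul(Mul(Rational(9, 7), Mul(-10, Add(-4, 1, 5))), 65) = Mul(Mul(Rational(9, 7), Mul(-10, 2)), 65) = Mul(Mul(Rational(9, 7), -20), 65) = Mul(Rational(-180, 7), 65) = Rational(-11700, 7)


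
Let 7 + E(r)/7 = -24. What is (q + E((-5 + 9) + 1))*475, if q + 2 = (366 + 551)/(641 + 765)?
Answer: -7674925/74 ≈ -1.0372e+5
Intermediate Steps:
E(r) = -217 (E(r) = -49 + 7*(-24) = -49 - 168 = -217)
q = -1895/1406 (q = -2 + (366 + 551)/(641 + 765) = -2 + 917/1406 = -1895/1406 ≈ -1.3478)
(q + E((-5 + 9) + 1))*475 = (-1895/1406 - 217)*475 = -306997/1406*475 = -7674925/74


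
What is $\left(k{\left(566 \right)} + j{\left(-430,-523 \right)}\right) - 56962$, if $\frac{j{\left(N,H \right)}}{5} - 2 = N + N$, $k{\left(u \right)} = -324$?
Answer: $-61576$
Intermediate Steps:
$j{\left(N,H \right)} = 10 + 10 N$ ($j{\left(N,H \right)} = 10 + 5 \left(N + N\right) = 10 + 5 \cdot 2 N = 10 + 10 N$)
$\left(k{\left(566 \right)} + j{\left(-430,-523 \right)}\right) - 56962 = \left(-324 + \left(10 + 10 \left(-430\right)\right)\right) - 56962 = \left(-324 + \left(10 - 4300\right)\right) - 56962 = \left(-324 - 4290\right) - 56962 = -4614 - 56962 = -61576$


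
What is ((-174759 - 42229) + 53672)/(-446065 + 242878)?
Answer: 163316/203187 ≈ 0.80377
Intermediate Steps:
((-174759 - 42229) + 53672)/(-446065 + 242878) = (-216988 + 53672)/(-203187) = -163316*(-1/203187) = 163316/203187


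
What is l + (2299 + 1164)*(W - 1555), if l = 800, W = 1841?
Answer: 991218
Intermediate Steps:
l + (2299 + 1164)*(W - 1555) = 800 + (2299 + 1164)*(1841 - 1555) = 800 + 3463*286 = 800 + 990418 = 991218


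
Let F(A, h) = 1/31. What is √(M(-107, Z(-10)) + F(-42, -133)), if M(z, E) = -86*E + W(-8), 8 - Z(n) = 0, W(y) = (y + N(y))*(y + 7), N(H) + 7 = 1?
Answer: I*√647683/31 ≈ 25.961*I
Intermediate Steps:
N(H) = -6 (N(H) = -7 + 1 = -6)
F(A, h) = 1/31
W(y) = (-6 + y)*(7 + y) (W(y) = (y - 6)*(y + 7) = (-6 + y)*(7 + y))
Z(n) = 8 (Z(n) = 8 - 1*0 = 8 + 0 = 8)
M(z, E) = 14 - 86*E (M(z, E) = -86*E + (-42 - 8 + (-8)²) = -86*E + (-42 - 8 + 64) = -86*E + 14 = 14 - 86*E)
√(M(-107, Z(-10)) + F(-42, -133)) = √((14 - 86*8) + 1/31) = √((14 - 688) + 1/31) = √(-674 + 1/31) = √(-20893/31) = I*√647683/31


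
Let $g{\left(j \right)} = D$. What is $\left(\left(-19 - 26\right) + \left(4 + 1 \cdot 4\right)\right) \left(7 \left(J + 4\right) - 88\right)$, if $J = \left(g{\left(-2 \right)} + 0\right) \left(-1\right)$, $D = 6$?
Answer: $3774$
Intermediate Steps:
$g{\left(j \right)} = 6$
$J = -6$ ($J = \left(6 + 0\right) \left(-1\right) = 6 \left(-1\right) = -6$)
$\left(\left(-19 - 26\right) + \left(4 + 1 \cdot 4\right)\right) \left(7 \left(J + 4\right) - 88\right) = \left(\left(-19 - 26\right) + \left(4 + 1 \cdot 4\right)\right) \left(7 \left(-6 + 4\right) - 88\right) = \left(-45 + \left(4 + 4\right)\right) \left(7 \left(-2\right) - 88\right) = \left(-45 + 8\right) \left(-14 - 88\right) = \left(-37\right) \left(-102\right) = 3774$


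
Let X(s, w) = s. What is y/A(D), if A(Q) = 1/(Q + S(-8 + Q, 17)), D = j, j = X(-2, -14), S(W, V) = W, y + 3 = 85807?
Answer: -1029648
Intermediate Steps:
y = 85804 (y = -3 + 85807 = 85804)
j = -2
D = -2
A(Q) = 1/(-8 + 2*Q) (A(Q) = 1/(Q + (-8 + Q)) = 1/(-8 + 2*Q))
y/A(D) = 85804/((1/(2*(-4 - 2)))) = 85804/(((½)/(-6))) = 85804/(((½)*(-⅙))) = 85804/(-1/12) = 85804*(-12) = -1029648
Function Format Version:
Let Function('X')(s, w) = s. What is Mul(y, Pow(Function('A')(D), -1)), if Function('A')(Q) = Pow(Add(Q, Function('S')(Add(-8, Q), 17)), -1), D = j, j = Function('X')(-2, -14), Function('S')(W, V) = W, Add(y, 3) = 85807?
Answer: -1029648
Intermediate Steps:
y = 85804 (y = Add(-3, 85807) = 85804)
j = -2
D = -2
Function('A')(Q) = Pow(Add(-8, Mul(2, Q)), -1) (Function('A')(Q) = Pow(Add(Q, Add(-8, Q)), -1) = Pow(Add(-8, Mul(2, Q)), -1))
Mul(y, Pow(Function('A')(D), -1)) = Mul(85804, Pow(Mul(Rational(1, 2), Pow(Add(-4, -2), -1)), -1)) = Mul(85804, Pow(Mul(Rational(1, 2), Pow(-6, -1)), -1)) = Mul(85804, Pow(Mul(Rational(1, 2), Rational(-1, 6)), -1)) = Mul(85804, Pow(Rational(-1, 12), -1)) = Mul(85804, -12) = -1029648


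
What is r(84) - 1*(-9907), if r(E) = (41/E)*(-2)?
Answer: 416053/42 ≈ 9906.0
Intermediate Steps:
r(E) = -82/E
r(84) - 1*(-9907) = -82/84 - 1*(-9907) = -82*1/84 + 9907 = -41/42 + 9907 = 416053/42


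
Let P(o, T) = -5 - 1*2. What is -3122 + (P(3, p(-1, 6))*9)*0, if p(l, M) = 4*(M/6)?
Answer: -3122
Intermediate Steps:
p(l, M) = 2*M/3 (p(l, M) = 4*(M*(⅙)) = 4*(M/6) = 2*M/3)
P(o, T) = -7 (P(o, T) = -5 - 2 = -7)
-3122 + (P(3, p(-1, 6))*9)*0 = -3122 - 7*9*0 = -3122 - 63*0 = -3122 + 0 = -3122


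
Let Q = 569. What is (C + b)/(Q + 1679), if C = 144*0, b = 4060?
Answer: 1015/562 ≈ 1.8060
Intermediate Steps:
C = 0
(C + b)/(Q + 1679) = (0 + 4060)/(569 + 1679) = 4060/2248 = 4060*(1/2248) = 1015/562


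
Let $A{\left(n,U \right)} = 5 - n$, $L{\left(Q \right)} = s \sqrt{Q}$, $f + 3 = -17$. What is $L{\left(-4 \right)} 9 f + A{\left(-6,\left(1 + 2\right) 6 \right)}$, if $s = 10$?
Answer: $11 - 3600 i \approx 11.0 - 3600.0 i$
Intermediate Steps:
$f = -20$ ($f = -3 - 17 = -20$)
$L{\left(Q \right)} = 10 \sqrt{Q}$
$L{\left(-4 \right)} 9 f + A{\left(-6,\left(1 + 2\right) 6 \right)} = 10 \sqrt{-4} \cdot 9 \left(-20\right) + \left(5 - -6\right) = 10 \cdot 2 i \left(-180\right) + \left(5 + 6\right) = 20 i \left(-180\right) + 11 = - 3600 i + 11 = 11 - 3600 i$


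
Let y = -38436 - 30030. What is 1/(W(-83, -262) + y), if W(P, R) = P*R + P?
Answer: -1/46803 ≈ -2.1366e-5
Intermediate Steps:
W(P, R) = P + P*R
y = -68466
1/(W(-83, -262) + y) = 1/(-83*(1 - 262) - 68466) = 1/(-83*(-261) - 68466) = 1/(21663 - 68466) = 1/(-46803) = -1/46803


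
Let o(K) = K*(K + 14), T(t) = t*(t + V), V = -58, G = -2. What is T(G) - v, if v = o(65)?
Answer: -5015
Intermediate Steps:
T(t) = t*(-58 + t) (T(t) = t*(t - 58) = t*(-58 + t))
o(K) = K*(14 + K)
v = 5135 (v = 65*(14 + 65) = 65*79 = 5135)
T(G) - v = -2*(-58 - 2) - 1*5135 = -2*(-60) - 5135 = 120 - 5135 = -5015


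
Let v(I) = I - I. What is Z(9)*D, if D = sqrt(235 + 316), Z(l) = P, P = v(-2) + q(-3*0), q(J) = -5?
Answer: -5*sqrt(551) ≈ -117.37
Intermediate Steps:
v(I) = 0
P = -5 (P = 0 - 5 = -5)
Z(l) = -5
D = sqrt(551) ≈ 23.473
Z(9)*D = -5*sqrt(551)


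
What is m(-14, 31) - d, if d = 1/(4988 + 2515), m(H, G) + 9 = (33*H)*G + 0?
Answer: -107525494/7503 ≈ -14331.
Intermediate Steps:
m(H, G) = -9 + 33*G*H (m(H, G) = -9 + ((33*H)*G + 0) = -9 + (33*G*H + 0) = -9 + 33*G*H)
d = 1/7503 ≈ 0.00013328
m(-14, 31) - d = (-9 + 33*31*(-14)) - 1*1/7503 = (-9 - 14322) - 1/7503 = -14331 - 1/7503 = -107525494/7503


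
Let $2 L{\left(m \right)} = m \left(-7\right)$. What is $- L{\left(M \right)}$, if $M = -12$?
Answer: $-42$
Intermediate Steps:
$L{\left(m \right)} = - \frac{7 m}{2}$ ($L{\left(m \right)} = \frac{m \left(-7\right)}{2} = \frac{\left(-7\right) m}{2} = - \frac{7 m}{2}$)
$- L{\left(M \right)} = - \frac{\left(-7\right) \left(-12\right)}{2} = \left(-1\right) 42 = -42$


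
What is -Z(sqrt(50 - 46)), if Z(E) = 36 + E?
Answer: -38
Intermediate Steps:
-Z(sqrt(50 - 46)) = -(36 + sqrt(50 - 46)) = -(36 + sqrt(4)) = -(36 + 2) = -1*38 = -38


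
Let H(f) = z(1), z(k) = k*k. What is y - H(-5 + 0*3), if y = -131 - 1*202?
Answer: -334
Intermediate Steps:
z(k) = k**2
H(f) = 1 (H(f) = 1**2 = 1)
y = -333 (y = -131 - 202 = -333)
y - H(-5 + 0*3) = -333 - 1*1 = -333 - 1 = -334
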